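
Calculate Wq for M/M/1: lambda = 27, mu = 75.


rho = 27/75; Wq = rho/(mu - lambda) = 0.0075 hours

0.0075 hours


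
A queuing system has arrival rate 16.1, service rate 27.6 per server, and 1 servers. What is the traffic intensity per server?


rho = lambda / (c * mu) = 16.1 / (1 * 27.6) = 0.5833

0.5833


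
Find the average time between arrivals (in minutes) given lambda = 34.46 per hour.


Mean interarrival time = 60/lambda = 60/34.46 = 1.74 minutes

1.74 minutes


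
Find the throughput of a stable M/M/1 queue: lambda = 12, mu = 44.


For a stable queue (lambda < mu), throughput = lambda = 12 per hour

12 per hour


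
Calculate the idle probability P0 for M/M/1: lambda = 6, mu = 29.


P0 = 1 - rho = 1 - 6/29 = 0.7931

0.7931


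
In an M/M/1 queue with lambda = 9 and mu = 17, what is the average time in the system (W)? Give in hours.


W = 1/(mu - lambda) = 1/(17 - 9) = 0.125 hours

0.125 hours


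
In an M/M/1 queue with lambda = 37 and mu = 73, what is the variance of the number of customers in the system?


rho = 37/73; Var(N) = rho/(1-rho)^2 = 2.08

2.08


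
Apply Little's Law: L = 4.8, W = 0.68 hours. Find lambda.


lambda = L / W = 4.8 / 0.68 = 7.06 per hour

7.06 per hour


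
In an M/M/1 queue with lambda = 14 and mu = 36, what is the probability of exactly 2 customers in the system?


rho = 14/36; P(n) = (1-rho)*rho^n = (1-14/36)*(14/36)^2 = 0.0924

0.0924


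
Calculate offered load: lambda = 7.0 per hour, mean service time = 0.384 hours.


Offered load a = lambda * E[S] = 7.0 * 0.384 = 2.69 Erlangs

2.69 Erlangs


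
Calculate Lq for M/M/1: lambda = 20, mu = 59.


rho = 20/59; Lq = rho^2/(1-rho) = 0.17

0.17


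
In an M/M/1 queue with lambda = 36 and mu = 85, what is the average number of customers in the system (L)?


rho = 36/85; L = rho/(1-rho) = 0.73

0.73


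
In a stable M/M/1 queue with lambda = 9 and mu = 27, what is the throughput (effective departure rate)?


For a stable queue (lambda < mu), throughput = lambda = 9 per hour

9 per hour


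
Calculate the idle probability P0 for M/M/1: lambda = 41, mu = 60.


P0 = 1 - rho = 1 - 41/60 = 0.3167

0.3167


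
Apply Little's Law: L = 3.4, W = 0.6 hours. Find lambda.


lambda = L / W = 3.4 / 0.6 = 5.67 per hour

5.67 per hour


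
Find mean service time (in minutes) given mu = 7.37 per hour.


Mean service time = 60/mu = 60/7.37 = 8.14 minutes

8.14 minutes


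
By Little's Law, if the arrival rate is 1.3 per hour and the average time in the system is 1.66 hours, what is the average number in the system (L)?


L = lambda * W = 1.3 * 1.66 = 2.16

2.16


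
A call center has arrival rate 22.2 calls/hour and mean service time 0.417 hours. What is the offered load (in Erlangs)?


Offered load a = lambda * E[S] = 22.2 * 0.417 = 9.26 Erlangs

9.26 Erlangs


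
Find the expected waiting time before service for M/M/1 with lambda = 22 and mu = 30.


rho = 22/30; Wq = rho/(mu - lambda) = 0.0917 hours

0.0917 hours


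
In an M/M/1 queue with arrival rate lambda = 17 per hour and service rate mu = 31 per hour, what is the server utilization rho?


rho = lambda/mu = 17/31 = 0.5484

0.5484


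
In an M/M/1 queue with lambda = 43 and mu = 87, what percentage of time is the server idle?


Idle fraction = (1 - rho) * 100 = (1 - 43/87) * 100 = 50.6%

50.6%


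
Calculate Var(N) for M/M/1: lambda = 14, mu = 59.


rho = 14/59; Var(N) = rho/(1-rho)^2 = 0.41

0.41


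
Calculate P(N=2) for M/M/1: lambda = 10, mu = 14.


rho = 10/14; P(n) = (1-rho)*rho^n = (1-10/14)*(10/14)^2 = 0.1458

0.1458


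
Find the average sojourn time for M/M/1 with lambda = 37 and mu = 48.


W = 1/(mu - lambda) = 1/(48 - 37) = 0.0909 hours

0.0909 hours


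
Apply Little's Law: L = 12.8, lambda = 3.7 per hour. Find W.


W = L / lambda = 12.8 / 3.7 = 3.4595 hours

3.4595 hours


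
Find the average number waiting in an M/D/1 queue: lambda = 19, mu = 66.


M/D/1: Lq = rho^2 / (2*(1-rho)) where rho = 19/66; Lq = 0.06

0.06


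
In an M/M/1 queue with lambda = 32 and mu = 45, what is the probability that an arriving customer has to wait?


P(wait) = rho = lambda/mu = 32/45 = 0.7111

0.7111


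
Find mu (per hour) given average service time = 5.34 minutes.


mu = 60 / avg_service_time = 60 / 5.34 = 11.24 per hour

11.24 per hour


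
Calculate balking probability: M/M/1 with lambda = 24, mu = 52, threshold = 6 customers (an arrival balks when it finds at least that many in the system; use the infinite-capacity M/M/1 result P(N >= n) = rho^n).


P(N >= 6) = rho^6 = (24/52)^6 = 0.0097

0.0097


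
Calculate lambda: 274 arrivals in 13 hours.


lambda = total arrivals / time = 274 / 13 = 21.08 per hour

21.08 per hour


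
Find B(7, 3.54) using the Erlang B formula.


B(N,A) = (A^N/N!) / sum(A^k/k!, k=0..N) with N=7, A=3.54 = 0.0413

0.0413


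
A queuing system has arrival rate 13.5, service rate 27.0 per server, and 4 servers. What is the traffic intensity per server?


rho = lambda / (c * mu) = 13.5 / (4 * 27.0) = 0.125

0.125


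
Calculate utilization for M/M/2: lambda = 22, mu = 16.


rho = lambda/(c*mu) = 22/(2*16) = 0.6875

0.6875


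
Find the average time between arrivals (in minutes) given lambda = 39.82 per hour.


Mean interarrival time = 60/lambda = 60/39.82 = 1.51 minutes

1.51 minutes


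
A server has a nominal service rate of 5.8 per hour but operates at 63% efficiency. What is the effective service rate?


Effective rate = mu * efficiency = 5.8 * 0.63 = 3.65 per hour

3.65 per hour


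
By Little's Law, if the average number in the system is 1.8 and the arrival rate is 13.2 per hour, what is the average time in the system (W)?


W = L / lambda = 1.8 / 13.2 = 0.1364 hours

0.1364 hours


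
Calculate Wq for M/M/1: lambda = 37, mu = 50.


rho = 37/50; Wq = rho/(mu - lambda) = 0.0569 hours

0.0569 hours


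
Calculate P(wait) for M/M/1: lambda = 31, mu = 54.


P(wait) = rho = lambda/mu = 31/54 = 0.5741

0.5741


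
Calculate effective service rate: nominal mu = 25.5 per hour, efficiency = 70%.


Effective rate = mu * efficiency = 25.5 * 0.7 = 17.85 per hour

17.85 per hour


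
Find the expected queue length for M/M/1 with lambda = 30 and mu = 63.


rho = 30/63; Lq = rho^2/(1-rho) = 0.43

0.43


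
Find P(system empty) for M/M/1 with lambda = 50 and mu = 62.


P0 = 1 - rho = 1 - 50/62 = 0.1935

0.1935


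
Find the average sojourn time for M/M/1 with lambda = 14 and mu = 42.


W = 1/(mu - lambda) = 1/(42 - 14) = 0.0357 hours

0.0357 hours


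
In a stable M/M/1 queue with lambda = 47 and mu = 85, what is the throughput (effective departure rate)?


For a stable queue (lambda < mu), throughput = lambda = 47 per hour

47 per hour


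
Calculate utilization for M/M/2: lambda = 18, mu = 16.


rho = lambda/(c*mu) = 18/(2*16) = 0.5625

0.5625


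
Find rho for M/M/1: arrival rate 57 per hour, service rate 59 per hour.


rho = lambda/mu = 57/59 = 0.9661

0.9661


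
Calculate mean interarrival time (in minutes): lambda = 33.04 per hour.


Mean interarrival time = 60/lambda = 60/33.04 = 1.82 minutes

1.82 minutes


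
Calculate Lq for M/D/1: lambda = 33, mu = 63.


M/D/1: Lq = rho^2 / (2*(1-rho)) where rho = 33/63; Lq = 0.29

0.29


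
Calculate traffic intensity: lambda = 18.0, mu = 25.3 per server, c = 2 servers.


rho = lambda / (c * mu) = 18.0 / (2 * 25.3) = 0.3557

0.3557


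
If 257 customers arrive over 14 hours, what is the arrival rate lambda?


lambda = total arrivals / time = 257 / 14 = 18.36 per hour

18.36 per hour


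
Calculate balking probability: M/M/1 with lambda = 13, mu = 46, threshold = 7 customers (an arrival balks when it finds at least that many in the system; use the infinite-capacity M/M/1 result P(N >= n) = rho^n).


P(N >= 7) = rho^7 = (13/46)^7 = 0.0001

0.0001


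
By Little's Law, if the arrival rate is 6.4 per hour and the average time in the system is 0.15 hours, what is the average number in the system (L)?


L = lambda * W = 6.4 * 0.15 = 0.96

0.96


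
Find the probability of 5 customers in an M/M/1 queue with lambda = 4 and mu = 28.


rho = 4/28; P(n) = (1-rho)*rho^n = (1-4/28)*(4/28)^5 = 0.0001

0.0001


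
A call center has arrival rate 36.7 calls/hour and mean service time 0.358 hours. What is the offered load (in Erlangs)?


Offered load a = lambda * E[S] = 36.7 * 0.358 = 13.14 Erlangs

13.14 Erlangs


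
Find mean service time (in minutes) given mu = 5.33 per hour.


Mean service time = 60/mu = 60/5.33 = 11.26 minutes

11.26 minutes


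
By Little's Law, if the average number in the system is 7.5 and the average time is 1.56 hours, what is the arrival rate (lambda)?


lambda = L / W = 7.5 / 1.56 = 4.81 per hour

4.81 per hour


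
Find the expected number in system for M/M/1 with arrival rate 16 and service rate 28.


rho = 16/28; L = rho/(1-rho) = 1.33

1.33


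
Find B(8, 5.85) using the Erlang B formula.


B(N,A) = (A^N/N!) / sum(A^k/k!, k=0..N) with N=8, A=5.85 = 0.1136

0.1136


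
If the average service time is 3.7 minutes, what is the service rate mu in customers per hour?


mu = 60 / avg_service_time = 60 / 3.7 = 16.22 per hour

16.22 per hour


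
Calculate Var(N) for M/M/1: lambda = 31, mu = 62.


rho = 31/62; Var(N) = rho/(1-rho)^2 = 2.0

2.0


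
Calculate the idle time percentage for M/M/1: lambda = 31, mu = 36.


Idle fraction = (1 - rho) * 100 = (1 - 31/36) * 100 = 13.9%

13.9%


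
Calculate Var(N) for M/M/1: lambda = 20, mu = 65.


rho = 20/65; Var(N) = rho/(1-rho)^2 = 0.64

0.64


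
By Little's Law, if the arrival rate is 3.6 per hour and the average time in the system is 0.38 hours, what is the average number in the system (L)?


L = lambda * W = 3.6 * 0.38 = 1.37

1.37


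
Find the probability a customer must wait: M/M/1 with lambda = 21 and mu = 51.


P(wait) = rho = lambda/mu = 21/51 = 0.4118

0.4118


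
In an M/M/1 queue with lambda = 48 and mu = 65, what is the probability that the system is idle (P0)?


P0 = 1 - rho = 1 - 48/65 = 0.2615

0.2615


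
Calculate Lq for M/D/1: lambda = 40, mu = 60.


M/D/1: Lq = rho^2 / (2*(1-rho)) where rho = 40/60; Lq = 0.67

0.67


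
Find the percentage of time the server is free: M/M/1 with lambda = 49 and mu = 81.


Idle fraction = (1 - rho) * 100 = (1 - 49/81) * 100 = 39.5%

39.5%


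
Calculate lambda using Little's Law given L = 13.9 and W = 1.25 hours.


lambda = L / W = 13.9 / 1.25 = 11.12 per hour

11.12 per hour


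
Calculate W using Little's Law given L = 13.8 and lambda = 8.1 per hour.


W = L / lambda = 13.8 / 8.1 = 1.7037 hours

1.7037 hours


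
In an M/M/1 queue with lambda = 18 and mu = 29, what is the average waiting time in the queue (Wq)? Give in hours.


rho = 18/29; Wq = rho/(mu - lambda) = 0.0564 hours

0.0564 hours


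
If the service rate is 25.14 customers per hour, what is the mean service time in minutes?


Mean service time = 60/mu = 60/25.14 = 2.39 minutes

2.39 minutes


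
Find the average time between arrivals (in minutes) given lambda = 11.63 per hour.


Mean interarrival time = 60/lambda = 60/11.63 = 5.16 minutes

5.16 minutes


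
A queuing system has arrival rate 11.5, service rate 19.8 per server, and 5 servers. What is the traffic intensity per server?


rho = lambda / (c * mu) = 11.5 / (5 * 19.8) = 0.1162

0.1162


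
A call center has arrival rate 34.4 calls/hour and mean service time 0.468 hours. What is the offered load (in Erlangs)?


Offered load a = lambda * E[S] = 34.4 * 0.468 = 16.1 Erlangs

16.1 Erlangs


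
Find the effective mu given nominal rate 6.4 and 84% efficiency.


Effective rate = mu * efficiency = 6.4 * 0.84 = 5.38 per hour

5.38 per hour


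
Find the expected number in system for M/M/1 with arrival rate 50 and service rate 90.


rho = 50/90; L = rho/(1-rho) = 1.25

1.25


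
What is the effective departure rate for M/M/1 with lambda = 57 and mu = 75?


For a stable queue (lambda < mu), throughput = lambda = 57 per hour

57 per hour


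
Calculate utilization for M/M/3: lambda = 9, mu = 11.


rho = lambda/(c*mu) = 9/(3*11) = 0.2727

0.2727


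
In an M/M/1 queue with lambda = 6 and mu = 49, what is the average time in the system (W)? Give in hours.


W = 1/(mu - lambda) = 1/(49 - 6) = 0.0233 hours

0.0233 hours


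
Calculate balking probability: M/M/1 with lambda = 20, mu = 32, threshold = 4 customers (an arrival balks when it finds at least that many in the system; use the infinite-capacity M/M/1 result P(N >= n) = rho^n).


P(N >= 4) = rho^4 = (20/32)^4 = 0.1526

0.1526


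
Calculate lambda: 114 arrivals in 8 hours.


lambda = total arrivals / time = 114 / 8 = 14.25 per hour

14.25 per hour


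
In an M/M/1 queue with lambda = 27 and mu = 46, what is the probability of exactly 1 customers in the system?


rho = 27/46; P(n) = (1-rho)*rho^n = (1-27/46)*(27/46)^1 = 0.2424

0.2424


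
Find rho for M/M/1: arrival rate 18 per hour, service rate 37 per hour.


rho = lambda/mu = 18/37 = 0.4865

0.4865


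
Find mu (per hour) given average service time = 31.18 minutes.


mu = 60 / avg_service_time = 60 / 31.18 = 1.92 per hour

1.92 per hour


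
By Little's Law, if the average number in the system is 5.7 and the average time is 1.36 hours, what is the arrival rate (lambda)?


lambda = L / W = 5.7 / 1.36 = 4.19 per hour

4.19 per hour


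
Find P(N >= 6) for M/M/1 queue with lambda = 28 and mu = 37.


P(N >= 6) = rho^6 = (28/37)^6 = 0.1878

0.1878


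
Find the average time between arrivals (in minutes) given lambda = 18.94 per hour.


Mean interarrival time = 60/lambda = 60/18.94 = 3.17 minutes

3.17 minutes


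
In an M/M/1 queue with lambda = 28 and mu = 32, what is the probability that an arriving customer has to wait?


P(wait) = rho = lambda/mu = 28/32 = 0.875

0.875


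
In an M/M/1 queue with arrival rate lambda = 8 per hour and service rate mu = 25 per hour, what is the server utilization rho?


rho = lambda/mu = 8/25 = 0.32

0.32


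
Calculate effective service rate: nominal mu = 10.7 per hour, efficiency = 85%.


Effective rate = mu * efficiency = 10.7 * 0.85 = 9.1 per hour

9.1 per hour


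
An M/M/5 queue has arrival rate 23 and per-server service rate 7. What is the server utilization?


rho = lambda/(c*mu) = 23/(5*7) = 0.6571

0.6571


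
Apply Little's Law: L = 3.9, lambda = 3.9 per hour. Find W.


W = L / lambda = 3.9 / 3.9 = 1.0 hours

1.0 hours


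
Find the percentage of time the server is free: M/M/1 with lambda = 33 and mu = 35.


Idle fraction = (1 - rho) * 100 = (1 - 33/35) * 100 = 5.7%

5.7%


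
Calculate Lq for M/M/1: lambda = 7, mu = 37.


rho = 7/37; Lq = rho^2/(1-rho) = 0.04

0.04


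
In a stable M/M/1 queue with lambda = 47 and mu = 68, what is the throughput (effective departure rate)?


For a stable queue (lambda < mu), throughput = lambda = 47 per hour

47 per hour


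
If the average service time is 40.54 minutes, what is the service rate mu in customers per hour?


mu = 60 / avg_service_time = 60 / 40.54 = 1.48 per hour

1.48 per hour


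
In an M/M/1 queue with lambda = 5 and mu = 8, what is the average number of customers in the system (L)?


rho = 5/8; L = rho/(1-rho) = 1.67

1.67


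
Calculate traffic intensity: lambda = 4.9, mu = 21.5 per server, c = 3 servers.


rho = lambda / (c * mu) = 4.9 / (3 * 21.5) = 0.076

0.076


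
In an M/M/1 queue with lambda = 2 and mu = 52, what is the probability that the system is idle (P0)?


P0 = 1 - rho = 1 - 2/52 = 0.9615

0.9615


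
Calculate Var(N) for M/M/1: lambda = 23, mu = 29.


rho = 23/29; Var(N) = rho/(1-rho)^2 = 18.53

18.53


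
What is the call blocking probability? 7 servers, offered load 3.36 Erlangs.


B(N,A) = (A^N/N!) / sum(A^k/k!, k=0..N) with N=7, A=3.36 = 0.0341

0.0341


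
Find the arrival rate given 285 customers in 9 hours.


lambda = total arrivals / time = 285 / 9 = 31.67 per hour

31.67 per hour


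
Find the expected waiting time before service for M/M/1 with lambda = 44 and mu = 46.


rho = 44/46; Wq = rho/(mu - lambda) = 0.4783 hours

0.4783 hours


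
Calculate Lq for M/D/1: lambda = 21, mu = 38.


M/D/1: Lq = rho^2 / (2*(1-rho)) where rho = 21/38; Lq = 0.34

0.34


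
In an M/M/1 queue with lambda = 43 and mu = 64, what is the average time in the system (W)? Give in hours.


W = 1/(mu - lambda) = 1/(64 - 43) = 0.0476 hours

0.0476 hours


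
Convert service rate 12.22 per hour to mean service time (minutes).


Mean service time = 60/mu = 60/12.22 = 4.91 minutes

4.91 minutes


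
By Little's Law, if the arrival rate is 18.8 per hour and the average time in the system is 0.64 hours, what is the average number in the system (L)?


L = lambda * W = 18.8 * 0.64 = 12.03

12.03


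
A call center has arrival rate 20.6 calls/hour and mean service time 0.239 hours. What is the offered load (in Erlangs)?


Offered load a = lambda * E[S] = 20.6 * 0.239 = 4.92 Erlangs

4.92 Erlangs


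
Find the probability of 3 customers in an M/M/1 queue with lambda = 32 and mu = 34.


rho = 32/34; P(n) = (1-rho)*rho^n = (1-32/34)*(32/34)^3 = 0.049

0.049


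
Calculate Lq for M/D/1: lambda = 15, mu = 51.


M/D/1: Lq = rho^2 / (2*(1-rho)) where rho = 15/51; Lq = 0.06

0.06


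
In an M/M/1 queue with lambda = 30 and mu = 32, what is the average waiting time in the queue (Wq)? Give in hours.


rho = 30/32; Wq = rho/(mu - lambda) = 0.4688 hours

0.4688 hours


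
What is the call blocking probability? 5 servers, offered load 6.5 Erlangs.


B(N,A) = (A^N/N!) / sum(A^k/k!, k=0..N) with N=5, A=6.5 = 0.3939

0.3939


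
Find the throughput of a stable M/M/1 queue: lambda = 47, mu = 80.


For a stable queue (lambda < mu), throughput = lambda = 47 per hour

47 per hour


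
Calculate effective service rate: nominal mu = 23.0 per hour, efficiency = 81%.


Effective rate = mu * efficiency = 23.0 * 0.81 = 18.63 per hour

18.63 per hour


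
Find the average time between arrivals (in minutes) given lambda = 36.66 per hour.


Mean interarrival time = 60/lambda = 60/36.66 = 1.64 minutes

1.64 minutes


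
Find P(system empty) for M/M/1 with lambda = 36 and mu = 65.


P0 = 1 - rho = 1 - 36/65 = 0.4462

0.4462


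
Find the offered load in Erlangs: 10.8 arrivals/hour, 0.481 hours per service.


Offered load a = lambda * E[S] = 10.8 * 0.481 = 5.19 Erlangs

5.19 Erlangs


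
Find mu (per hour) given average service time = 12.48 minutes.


mu = 60 / avg_service_time = 60 / 12.48 = 4.81 per hour

4.81 per hour


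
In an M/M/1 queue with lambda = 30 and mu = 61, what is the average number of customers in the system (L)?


rho = 30/61; L = rho/(1-rho) = 0.97

0.97


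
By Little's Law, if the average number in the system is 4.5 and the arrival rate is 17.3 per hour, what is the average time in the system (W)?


W = L / lambda = 4.5 / 17.3 = 0.2601 hours

0.2601 hours


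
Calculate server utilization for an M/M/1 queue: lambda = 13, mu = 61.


rho = lambda/mu = 13/61 = 0.2131

0.2131


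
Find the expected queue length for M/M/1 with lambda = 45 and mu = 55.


rho = 45/55; Lq = rho^2/(1-rho) = 3.68

3.68


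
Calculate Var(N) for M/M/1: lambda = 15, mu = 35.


rho = 15/35; Var(N) = rho/(1-rho)^2 = 1.31

1.31


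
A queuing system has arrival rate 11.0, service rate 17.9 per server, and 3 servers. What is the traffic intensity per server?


rho = lambda / (c * mu) = 11.0 / (3 * 17.9) = 0.2048

0.2048


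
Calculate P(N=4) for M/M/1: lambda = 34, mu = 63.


rho = 34/63; P(n) = (1-rho)*rho^n = (1-34/63)*(34/63)^4 = 0.039

0.039


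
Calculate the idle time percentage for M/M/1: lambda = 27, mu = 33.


Idle fraction = (1 - rho) * 100 = (1 - 27/33) * 100 = 18.2%

18.2%


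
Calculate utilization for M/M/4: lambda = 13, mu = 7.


rho = lambda/(c*mu) = 13/(4*7) = 0.4643

0.4643


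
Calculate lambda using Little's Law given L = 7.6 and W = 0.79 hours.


lambda = L / W = 7.6 / 0.79 = 9.62 per hour

9.62 per hour


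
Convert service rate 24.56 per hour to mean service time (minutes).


Mean service time = 60/mu = 60/24.56 = 2.44 minutes

2.44 minutes


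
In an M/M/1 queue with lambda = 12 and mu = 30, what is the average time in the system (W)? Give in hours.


W = 1/(mu - lambda) = 1/(30 - 12) = 0.0556 hours

0.0556 hours


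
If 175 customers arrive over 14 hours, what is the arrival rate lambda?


lambda = total arrivals / time = 175 / 14 = 12.5 per hour

12.5 per hour


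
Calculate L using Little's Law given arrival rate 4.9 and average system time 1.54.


L = lambda * W = 4.9 * 1.54 = 7.55

7.55


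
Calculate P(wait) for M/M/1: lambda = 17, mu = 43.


P(wait) = rho = lambda/mu = 17/43 = 0.3953

0.3953


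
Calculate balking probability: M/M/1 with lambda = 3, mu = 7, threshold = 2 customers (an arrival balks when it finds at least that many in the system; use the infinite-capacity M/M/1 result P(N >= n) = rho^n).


P(N >= 2) = rho^2 = (3/7)^2 = 0.1837

0.1837


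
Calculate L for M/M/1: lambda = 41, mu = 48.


rho = 41/48; L = rho/(1-rho) = 5.86

5.86


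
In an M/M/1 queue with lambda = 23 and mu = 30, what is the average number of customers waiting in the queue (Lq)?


rho = 23/30; Lq = rho^2/(1-rho) = 2.52

2.52


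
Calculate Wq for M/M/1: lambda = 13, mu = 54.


rho = 13/54; Wq = rho/(mu - lambda) = 0.0059 hours

0.0059 hours


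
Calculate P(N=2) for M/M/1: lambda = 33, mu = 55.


rho = 33/55; P(n) = (1-rho)*rho^n = (1-33/55)*(33/55)^2 = 0.144

0.144


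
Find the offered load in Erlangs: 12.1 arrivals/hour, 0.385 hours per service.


Offered load a = lambda * E[S] = 12.1 * 0.385 = 4.66 Erlangs

4.66 Erlangs


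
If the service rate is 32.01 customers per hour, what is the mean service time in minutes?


Mean service time = 60/mu = 60/32.01 = 1.87 minutes

1.87 minutes


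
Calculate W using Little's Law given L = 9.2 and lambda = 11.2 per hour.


W = L / lambda = 9.2 / 11.2 = 0.8214 hours

0.8214 hours


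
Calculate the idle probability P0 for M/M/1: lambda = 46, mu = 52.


P0 = 1 - rho = 1 - 46/52 = 0.1154

0.1154


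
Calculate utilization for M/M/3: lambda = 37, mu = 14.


rho = lambda/(c*mu) = 37/(3*14) = 0.881

0.881


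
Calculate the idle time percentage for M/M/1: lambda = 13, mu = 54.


Idle fraction = (1 - rho) * 100 = (1 - 13/54) * 100 = 75.9%

75.9%


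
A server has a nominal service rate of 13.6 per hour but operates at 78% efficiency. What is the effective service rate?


Effective rate = mu * efficiency = 13.6 * 0.78 = 10.61 per hour

10.61 per hour


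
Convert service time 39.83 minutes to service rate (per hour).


mu = 60 / avg_service_time = 60 / 39.83 = 1.51 per hour

1.51 per hour


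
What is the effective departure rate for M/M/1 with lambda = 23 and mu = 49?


For a stable queue (lambda < mu), throughput = lambda = 23 per hour

23 per hour


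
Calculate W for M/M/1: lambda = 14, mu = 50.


W = 1/(mu - lambda) = 1/(50 - 14) = 0.0278 hours

0.0278 hours


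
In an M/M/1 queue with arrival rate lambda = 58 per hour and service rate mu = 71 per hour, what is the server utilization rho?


rho = lambda/mu = 58/71 = 0.8169

0.8169


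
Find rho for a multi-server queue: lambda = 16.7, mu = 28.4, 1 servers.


rho = lambda / (c * mu) = 16.7 / (1 * 28.4) = 0.588

0.588


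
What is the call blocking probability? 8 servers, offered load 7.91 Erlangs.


B(N,A) = (A^N/N!) / sum(A^k/k!, k=0..N) with N=8, A=7.91 = 0.2306

0.2306


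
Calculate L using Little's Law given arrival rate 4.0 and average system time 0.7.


L = lambda * W = 4.0 * 0.7 = 2.8

2.8


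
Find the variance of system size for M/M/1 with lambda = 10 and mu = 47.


rho = 10/47; Var(N) = rho/(1-rho)^2 = 0.34

0.34


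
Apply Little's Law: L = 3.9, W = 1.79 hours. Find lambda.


lambda = L / W = 3.9 / 1.79 = 2.18 per hour

2.18 per hour


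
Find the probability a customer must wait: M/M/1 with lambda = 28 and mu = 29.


P(wait) = rho = lambda/mu = 28/29 = 0.9655

0.9655


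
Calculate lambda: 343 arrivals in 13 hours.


lambda = total arrivals / time = 343 / 13 = 26.38 per hour

26.38 per hour


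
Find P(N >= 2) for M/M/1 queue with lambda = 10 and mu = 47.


P(N >= 2) = rho^2 = (10/47)^2 = 0.0453

0.0453


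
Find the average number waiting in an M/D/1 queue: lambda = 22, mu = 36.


M/D/1: Lq = rho^2 / (2*(1-rho)) where rho = 22/36; Lq = 0.48

0.48


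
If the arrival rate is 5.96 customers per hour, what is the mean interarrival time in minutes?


Mean interarrival time = 60/lambda = 60/5.96 = 10.07 minutes

10.07 minutes


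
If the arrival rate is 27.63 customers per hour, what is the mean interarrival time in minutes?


Mean interarrival time = 60/lambda = 60/27.63 = 2.17 minutes

2.17 minutes


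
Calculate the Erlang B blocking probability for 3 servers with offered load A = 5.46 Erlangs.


B(N,A) = (A^N/N!) / sum(A^k/k!, k=0..N) with N=3, A=5.46 = 0.5594

0.5594


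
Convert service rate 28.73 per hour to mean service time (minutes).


Mean service time = 60/mu = 60/28.73 = 2.09 minutes

2.09 minutes


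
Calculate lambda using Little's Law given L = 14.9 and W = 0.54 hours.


lambda = L / W = 14.9 / 0.54 = 27.59 per hour

27.59 per hour


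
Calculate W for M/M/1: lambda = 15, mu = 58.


W = 1/(mu - lambda) = 1/(58 - 15) = 0.0233 hours

0.0233 hours


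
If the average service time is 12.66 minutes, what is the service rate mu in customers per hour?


mu = 60 / avg_service_time = 60 / 12.66 = 4.74 per hour

4.74 per hour


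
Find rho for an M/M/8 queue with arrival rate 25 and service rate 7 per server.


rho = lambda/(c*mu) = 25/(8*7) = 0.4464

0.4464


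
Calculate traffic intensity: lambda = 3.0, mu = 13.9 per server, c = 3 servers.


rho = lambda / (c * mu) = 3.0 / (3 * 13.9) = 0.0719

0.0719


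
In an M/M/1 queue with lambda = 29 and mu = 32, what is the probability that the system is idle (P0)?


P0 = 1 - rho = 1 - 29/32 = 0.0938

0.0938


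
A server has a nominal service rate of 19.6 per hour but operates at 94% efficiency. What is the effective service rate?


Effective rate = mu * efficiency = 19.6 * 0.94 = 18.42 per hour

18.42 per hour


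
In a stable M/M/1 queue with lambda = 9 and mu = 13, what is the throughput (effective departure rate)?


For a stable queue (lambda < mu), throughput = lambda = 9 per hour

9 per hour


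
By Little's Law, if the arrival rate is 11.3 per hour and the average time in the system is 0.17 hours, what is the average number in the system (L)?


L = lambda * W = 11.3 * 0.17 = 1.92

1.92


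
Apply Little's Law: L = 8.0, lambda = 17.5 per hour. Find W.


W = L / lambda = 8.0 / 17.5 = 0.4571 hours

0.4571 hours


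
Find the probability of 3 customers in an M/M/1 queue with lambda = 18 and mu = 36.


rho = 18/36; P(n) = (1-rho)*rho^n = (1-18/36)*(18/36)^3 = 0.0625

0.0625


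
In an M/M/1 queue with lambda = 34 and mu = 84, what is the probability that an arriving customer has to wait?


P(wait) = rho = lambda/mu = 34/84 = 0.4048

0.4048


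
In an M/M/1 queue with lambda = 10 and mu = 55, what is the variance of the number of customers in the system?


rho = 10/55; Var(N) = rho/(1-rho)^2 = 0.27

0.27


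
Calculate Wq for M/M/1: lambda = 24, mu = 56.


rho = 24/56; Wq = rho/(mu - lambda) = 0.0134 hours

0.0134 hours


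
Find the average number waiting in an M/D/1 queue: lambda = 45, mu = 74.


M/D/1: Lq = rho^2 / (2*(1-rho)) where rho = 45/74; Lq = 0.47

0.47


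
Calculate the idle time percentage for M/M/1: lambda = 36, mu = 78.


Idle fraction = (1 - rho) * 100 = (1 - 36/78) * 100 = 53.8%

53.8%


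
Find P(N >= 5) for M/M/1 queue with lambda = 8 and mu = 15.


P(N >= 5) = rho^5 = (8/15)^5 = 0.0432

0.0432


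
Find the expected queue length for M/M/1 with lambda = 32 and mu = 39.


rho = 32/39; Lq = rho^2/(1-rho) = 3.75

3.75


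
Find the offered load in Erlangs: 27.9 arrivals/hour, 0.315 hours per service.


Offered load a = lambda * E[S] = 27.9 * 0.315 = 8.79 Erlangs

8.79 Erlangs


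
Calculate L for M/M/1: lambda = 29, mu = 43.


rho = 29/43; L = rho/(1-rho) = 2.07

2.07


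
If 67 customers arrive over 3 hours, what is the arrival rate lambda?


lambda = total arrivals / time = 67 / 3 = 22.33 per hour

22.33 per hour


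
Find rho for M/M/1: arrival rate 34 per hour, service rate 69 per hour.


rho = lambda/mu = 34/69 = 0.4928

0.4928


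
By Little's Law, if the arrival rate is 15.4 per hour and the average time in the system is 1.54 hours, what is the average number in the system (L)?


L = lambda * W = 15.4 * 1.54 = 23.72

23.72


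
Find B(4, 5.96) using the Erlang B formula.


B(N,A) = (A^N/N!) / sum(A^k/k!, k=0..N) with N=4, A=5.96 = 0.467

0.467


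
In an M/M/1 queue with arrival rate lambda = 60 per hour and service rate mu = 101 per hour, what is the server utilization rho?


rho = lambda/mu = 60/101 = 0.5941

0.5941


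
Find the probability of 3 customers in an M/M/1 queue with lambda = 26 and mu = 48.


rho = 26/48; P(n) = (1-rho)*rho^n = (1-26/48)*(26/48)^3 = 0.0728

0.0728


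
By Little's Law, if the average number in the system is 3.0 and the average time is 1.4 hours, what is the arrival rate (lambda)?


lambda = L / W = 3.0 / 1.4 = 2.14 per hour

2.14 per hour


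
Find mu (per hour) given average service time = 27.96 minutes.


mu = 60 / avg_service_time = 60 / 27.96 = 2.15 per hour

2.15 per hour


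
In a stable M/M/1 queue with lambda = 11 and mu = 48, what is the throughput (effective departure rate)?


For a stable queue (lambda < mu), throughput = lambda = 11 per hour

11 per hour


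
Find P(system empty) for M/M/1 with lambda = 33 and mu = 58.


P0 = 1 - rho = 1 - 33/58 = 0.431

0.431


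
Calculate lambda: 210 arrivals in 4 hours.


lambda = total arrivals / time = 210 / 4 = 52.5 per hour

52.5 per hour


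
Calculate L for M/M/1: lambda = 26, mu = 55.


rho = 26/55; L = rho/(1-rho) = 0.9

0.9


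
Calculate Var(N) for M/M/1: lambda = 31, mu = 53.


rho = 31/53; Var(N) = rho/(1-rho)^2 = 3.39

3.39


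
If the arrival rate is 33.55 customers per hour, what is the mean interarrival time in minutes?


Mean interarrival time = 60/lambda = 60/33.55 = 1.79 minutes

1.79 minutes


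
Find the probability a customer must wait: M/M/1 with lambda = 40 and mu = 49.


P(wait) = rho = lambda/mu = 40/49 = 0.8163

0.8163


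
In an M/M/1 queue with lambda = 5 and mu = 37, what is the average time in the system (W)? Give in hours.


W = 1/(mu - lambda) = 1/(37 - 5) = 0.0313 hours

0.0313 hours


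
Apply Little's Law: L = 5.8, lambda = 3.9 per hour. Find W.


W = L / lambda = 5.8 / 3.9 = 1.4872 hours

1.4872 hours


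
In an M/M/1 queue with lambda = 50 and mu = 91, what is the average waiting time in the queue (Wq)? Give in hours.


rho = 50/91; Wq = rho/(mu - lambda) = 0.0134 hours

0.0134 hours


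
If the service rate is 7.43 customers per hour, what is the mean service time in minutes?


Mean service time = 60/mu = 60/7.43 = 8.08 minutes

8.08 minutes


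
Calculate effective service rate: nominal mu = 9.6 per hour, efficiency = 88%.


Effective rate = mu * efficiency = 9.6 * 0.88 = 8.45 per hour

8.45 per hour


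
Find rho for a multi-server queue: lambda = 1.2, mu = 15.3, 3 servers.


rho = lambda / (c * mu) = 1.2 / (3 * 15.3) = 0.0261

0.0261


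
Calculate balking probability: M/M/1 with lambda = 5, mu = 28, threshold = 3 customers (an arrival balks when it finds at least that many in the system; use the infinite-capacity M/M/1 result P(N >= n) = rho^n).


P(N >= 3) = rho^3 = (5/28)^3 = 0.0057

0.0057


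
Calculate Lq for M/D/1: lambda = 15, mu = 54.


M/D/1: Lq = rho^2 / (2*(1-rho)) where rho = 15/54; Lq = 0.05

0.05


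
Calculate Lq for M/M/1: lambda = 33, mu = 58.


rho = 33/58; Lq = rho^2/(1-rho) = 0.75

0.75


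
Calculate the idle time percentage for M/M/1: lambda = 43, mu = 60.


Idle fraction = (1 - rho) * 100 = (1 - 43/60) * 100 = 28.3%

28.3%


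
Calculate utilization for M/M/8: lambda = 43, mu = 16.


rho = lambda/(c*mu) = 43/(8*16) = 0.3359

0.3359


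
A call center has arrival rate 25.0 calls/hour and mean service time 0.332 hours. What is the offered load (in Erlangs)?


Offered load a = lambda * E[S] = 25.0 * 0.332 = 8.3 Erlangs

8.3 Erlangs


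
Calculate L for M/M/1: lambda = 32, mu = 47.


rho = 32/47; L = rho/(1-rho) = 2.13

2.13


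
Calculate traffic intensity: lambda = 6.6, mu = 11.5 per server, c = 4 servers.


rho = lambda / (c * mu) = 6.6 / (4 * 11.5) = 0.1435

0.1435


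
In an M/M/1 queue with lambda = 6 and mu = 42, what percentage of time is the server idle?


Idle fraction = (1 - rho) * 100 = (1 - 6/42) * 100 = 85.7%

85.7%


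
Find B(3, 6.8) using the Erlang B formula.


B(N,A) = (A^N/N!) / sum(A^k/k!, k=0..N) with N=3, A=6.8 = 0.6289

0.6289


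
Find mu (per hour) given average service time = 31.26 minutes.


mu = 60 / avg_service_time = 60 / 31.26 = 1.92 per hour

1.92 per hour


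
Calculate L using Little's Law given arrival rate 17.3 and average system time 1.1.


L = lambda * W = 17.3 * 1.1 = 19.03

19.03


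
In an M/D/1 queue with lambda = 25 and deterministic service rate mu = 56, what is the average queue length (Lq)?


M/D/1: Lq = rho^2 / (2*(1-rho)) where rho = 25/56; Lq = 0.18

0.18


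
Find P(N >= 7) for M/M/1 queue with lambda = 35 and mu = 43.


P(N >= 7) = rho^7 = (35/43)^7 = 0.2367

0.2367


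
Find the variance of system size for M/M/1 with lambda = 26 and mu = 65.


rho = 26/65; Var(N) = rho/(1-rho)^2 = 1.11

1.11


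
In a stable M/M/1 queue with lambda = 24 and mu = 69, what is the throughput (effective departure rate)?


For a stable queue (lambda < mu), throughput = lambda = 24 per hour

24 per hour


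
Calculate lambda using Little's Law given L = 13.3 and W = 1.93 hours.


lambda = L / W = 13.3 / 1.93 = 6.89 per hour

6.89 per hour


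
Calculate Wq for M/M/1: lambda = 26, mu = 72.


rho = 26/72; Wq = rho/(mu - lambda) = 0.0079 hours

0.0079 hours


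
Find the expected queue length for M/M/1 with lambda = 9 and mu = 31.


rho = 9/31; Lq = rho^2/(1-rho) = 0.12

0.12


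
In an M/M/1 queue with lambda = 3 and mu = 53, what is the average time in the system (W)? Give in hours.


W = 1/(mu - lambda) = 1/(53 - 3) = 0.02 hours

0.02 hours


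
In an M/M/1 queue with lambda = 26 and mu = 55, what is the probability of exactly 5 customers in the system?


rho = 26/55; P(n) = (1-rho)*rho^n = (1-26/55)*(26/55)^5 = 0.0124

0.0124


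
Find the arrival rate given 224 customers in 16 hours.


lambda = total arrivals / time = 224 / 16 = 14.0 per hour

14.0 per hour


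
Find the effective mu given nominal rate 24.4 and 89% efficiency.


Effective rate = mu * efficiency = 24.4 * 0.89 = 21.72 per hour

21.72 per hour


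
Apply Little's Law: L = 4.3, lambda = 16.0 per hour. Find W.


W = L / lambda = 4.3 / 16.0 = 0.2688 hours

0.2688 hours


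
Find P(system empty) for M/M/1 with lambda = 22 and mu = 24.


P0 = 1 - rho = 1 - 22/24 = 0.0833

0.0833


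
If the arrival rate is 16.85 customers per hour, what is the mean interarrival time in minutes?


Mean interarrival time = 60/lambda = 60/16.85 = 3.56 minutes

3.56 minutes


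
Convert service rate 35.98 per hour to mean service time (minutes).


Mean service time = 60/mu = 60/35.98 = 1.67 minutes

1.67 minutes


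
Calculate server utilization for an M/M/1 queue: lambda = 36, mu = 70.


rho = lambda/mu = 36/70 = 0.5143

0.5143


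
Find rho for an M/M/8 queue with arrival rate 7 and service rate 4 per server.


rho = lambda/(c*mu) = 7/(8*4) = 0.2188

0.2188


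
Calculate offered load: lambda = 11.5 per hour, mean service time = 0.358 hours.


Offered load a = lambda * E[S] = 11.5 * 0.358 = 4.12 Erlangs

4.12 Erlangs


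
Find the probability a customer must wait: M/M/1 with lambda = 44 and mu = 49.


P(wait) = rho = lambda/mu = 44/49 = 0.898

0.898


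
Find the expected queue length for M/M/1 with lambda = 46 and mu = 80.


rho = 46/80; Lq = rho^2/(1-rho) = 0.78

0.78


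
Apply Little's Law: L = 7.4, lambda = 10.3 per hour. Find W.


W = L / lambda = 7.4 / 10.3 = 0.7184 hours

0.7184 hours


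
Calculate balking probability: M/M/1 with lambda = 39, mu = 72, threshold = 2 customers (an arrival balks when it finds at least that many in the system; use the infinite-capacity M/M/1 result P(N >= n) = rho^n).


P(N >= 2) = rho^2 = (39/72)^2 = 0.2934

0.2934


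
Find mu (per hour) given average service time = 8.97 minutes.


mu = 60 / avg_service_time = 60 / 8.97 = 6.69 per hour

6.69 per hour


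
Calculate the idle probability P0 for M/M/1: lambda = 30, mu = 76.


P0 = 1 - rho = 1 - 30/76 = 0.6053

0.6053


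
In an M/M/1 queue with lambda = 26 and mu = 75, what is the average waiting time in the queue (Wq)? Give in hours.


rho = 26/75; Wq = rho/(mu - lambda) = 0.0071 hours

0.0071 hours


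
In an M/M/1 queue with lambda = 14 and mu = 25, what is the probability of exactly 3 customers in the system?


rho = 14/25; P(n) = (1-rho)*rho^n = (1-14/25)*(14/25)^3 = 0.0773

0.0773


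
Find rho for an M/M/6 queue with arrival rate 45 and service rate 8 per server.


rho = lambda/(c*mu) = 45/(6*8) = 0.9375

0.9375


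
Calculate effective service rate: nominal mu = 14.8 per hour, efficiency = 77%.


Effective rate = mu * efficiency = 14.8 * 0.77 = 11.4 per hour

11.4 per hour


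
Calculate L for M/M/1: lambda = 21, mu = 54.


rho = 21/54; L = rho/(1-rho) = 0.64

0.64


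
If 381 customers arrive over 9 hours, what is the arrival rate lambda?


lambda = total arrivals / time = 381 / 9 = 42.33 per hour

42.33 per hour


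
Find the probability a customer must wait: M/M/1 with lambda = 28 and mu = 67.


P(wait) = rho = lambda/mu = 28/67 = 0.4179

0.4179


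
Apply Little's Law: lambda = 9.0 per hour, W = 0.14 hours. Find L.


L = lambda * W = 9.0 * 0.14 = 1.26

1.26


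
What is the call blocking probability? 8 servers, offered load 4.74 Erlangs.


B(N,A) = (A^N/N!) / sum(A^k/k!, k=0..N) with N=8, A=4.74 = 0.0583

0.0583


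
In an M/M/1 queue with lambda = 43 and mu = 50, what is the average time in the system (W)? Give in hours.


W = 1/(mu - lambda) = 1/(50 - 43) = 0.1429 hours

0.1429 hours


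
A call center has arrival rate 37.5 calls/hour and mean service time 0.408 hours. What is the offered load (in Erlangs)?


Offered load a = lambda * E[S] = 37.5 * 0.408 = 15.3 Erlangs

15.3 Erlangs


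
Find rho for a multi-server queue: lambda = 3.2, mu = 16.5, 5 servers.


rho = lambda / (c * mu) = 3.2 / (5 * 16.5) = 0.0388

0.0388
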